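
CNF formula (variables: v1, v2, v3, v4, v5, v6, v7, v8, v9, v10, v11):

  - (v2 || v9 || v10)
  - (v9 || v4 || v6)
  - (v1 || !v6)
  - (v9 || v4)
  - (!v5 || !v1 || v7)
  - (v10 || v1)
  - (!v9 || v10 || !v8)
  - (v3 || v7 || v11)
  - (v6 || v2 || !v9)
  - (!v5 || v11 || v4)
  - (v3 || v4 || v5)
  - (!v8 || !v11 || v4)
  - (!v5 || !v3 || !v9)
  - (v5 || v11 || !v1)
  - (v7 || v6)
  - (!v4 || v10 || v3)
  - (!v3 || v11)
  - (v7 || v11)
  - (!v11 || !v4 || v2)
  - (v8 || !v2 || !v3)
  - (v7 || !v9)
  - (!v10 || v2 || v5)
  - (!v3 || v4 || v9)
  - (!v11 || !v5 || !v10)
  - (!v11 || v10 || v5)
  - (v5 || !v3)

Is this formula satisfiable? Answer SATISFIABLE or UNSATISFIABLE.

v7 occurs only positively in the remaining clauses — set v7 = True.
Branch on v1: take v1 = True.
Try v2 = False.
For the remaining variables, v3 = False, v4 = True, v5 = True, v6 = True, v8 = False, v9 = False, v10 = True, v11 = False works.
So v1 = True, v2 = False, v3 = False, v4 = True, v5 = True, v6 = True, v7 = True, v8 = False, v9 = False, v10 = True, v11 = False is a satisfying assignment.

SATISFIABLE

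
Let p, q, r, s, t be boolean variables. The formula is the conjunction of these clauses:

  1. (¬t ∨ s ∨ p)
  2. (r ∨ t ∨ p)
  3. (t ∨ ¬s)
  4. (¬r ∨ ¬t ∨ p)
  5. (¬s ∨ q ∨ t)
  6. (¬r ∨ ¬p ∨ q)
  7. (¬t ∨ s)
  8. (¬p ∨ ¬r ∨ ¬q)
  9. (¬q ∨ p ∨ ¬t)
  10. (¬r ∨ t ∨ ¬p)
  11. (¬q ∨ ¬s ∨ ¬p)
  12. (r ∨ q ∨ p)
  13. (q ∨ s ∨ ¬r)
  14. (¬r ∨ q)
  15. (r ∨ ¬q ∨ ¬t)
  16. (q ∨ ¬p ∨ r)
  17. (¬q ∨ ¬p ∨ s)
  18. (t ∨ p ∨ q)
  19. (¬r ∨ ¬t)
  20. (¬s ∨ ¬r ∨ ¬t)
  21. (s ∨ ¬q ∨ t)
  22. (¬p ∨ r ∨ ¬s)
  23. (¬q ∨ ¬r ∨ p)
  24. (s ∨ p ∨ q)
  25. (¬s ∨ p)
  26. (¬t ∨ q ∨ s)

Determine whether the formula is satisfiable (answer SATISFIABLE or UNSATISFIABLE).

UNSATISFIABLE

p = True:
  q = True:
    propagation gives r=False, s=False; an empty clause results — contradiction.
  q = False:
    propagation gives r=False; an empty clause results — contradiction.
p = False:
  propagation gives s=False, t=False, r=True, q=True; an empty clause results — contradiction.
Every branch closes, so no satisfying assignment exists.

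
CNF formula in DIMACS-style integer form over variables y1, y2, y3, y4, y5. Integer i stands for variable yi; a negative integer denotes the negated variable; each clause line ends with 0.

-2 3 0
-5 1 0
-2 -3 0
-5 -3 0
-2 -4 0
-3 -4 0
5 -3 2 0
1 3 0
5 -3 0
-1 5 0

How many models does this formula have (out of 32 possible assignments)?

2

The models are:
  y1=1 y2=0 y3=0 y4=0 y5=1
  y1=1 y2=0 y3=0 y4=1 y5=1
Count: 2.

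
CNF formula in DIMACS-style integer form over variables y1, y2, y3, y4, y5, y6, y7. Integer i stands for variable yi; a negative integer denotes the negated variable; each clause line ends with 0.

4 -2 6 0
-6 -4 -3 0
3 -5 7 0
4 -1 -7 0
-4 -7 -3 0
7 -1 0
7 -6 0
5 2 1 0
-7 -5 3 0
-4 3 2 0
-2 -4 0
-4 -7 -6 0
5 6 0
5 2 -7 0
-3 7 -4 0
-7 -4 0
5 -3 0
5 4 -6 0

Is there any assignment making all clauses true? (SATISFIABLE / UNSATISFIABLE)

Branch on y1: take y1 = False.
For the remaining variables, y2 = False, y3 = True, y4 = False, y5 = True, y6 = False, y7 = True works.
Every clause has at least one true literal under this assignment.
So y1=0  y2=0  y3=1  y4=0  y5=1  y6=0  y7=1 is a satisfying assignment.

SATISFIABLE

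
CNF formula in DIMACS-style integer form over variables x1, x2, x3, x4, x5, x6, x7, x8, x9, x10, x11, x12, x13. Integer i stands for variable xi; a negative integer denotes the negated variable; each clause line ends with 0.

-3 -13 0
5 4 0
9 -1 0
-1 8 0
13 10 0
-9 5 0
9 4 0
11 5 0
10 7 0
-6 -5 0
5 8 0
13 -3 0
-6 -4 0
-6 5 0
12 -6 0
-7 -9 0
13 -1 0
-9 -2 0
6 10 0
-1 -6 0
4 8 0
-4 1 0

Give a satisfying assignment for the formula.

x1 = True, x2 = False, x3 = False, x4 = False, x5 = True, x6 = False, x7 = False, x8 = True, x9 = True, x10 = True, x11 = True, x12 = True, x13 = True

Pure literal: x2 appears only negated; assign x2 = False.
Pure literal: x3 appears only negated; assign x3 = False.
Try x1 = True.
  then x9 is forced to True.
  then x8 is forced to True.
  then x5 is forced to True.
  then x6 is forced to False.
  then x7 is forced to False.
  then x10 is forced to True.
  then x13 is forced to True.
x4, x11, x12 are now unconstrained; take x4 = False, x11 = True, x12 = True.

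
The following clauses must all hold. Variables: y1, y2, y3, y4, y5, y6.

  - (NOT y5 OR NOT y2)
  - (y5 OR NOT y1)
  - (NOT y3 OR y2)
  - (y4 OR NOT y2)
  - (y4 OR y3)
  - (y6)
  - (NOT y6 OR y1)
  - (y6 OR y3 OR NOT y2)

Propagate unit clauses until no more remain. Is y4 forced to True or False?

True

Unit clause (y6) sets y6 = True.
In (NOT y6 OR y1), NOT y6 is now false; y1 must hold, so y1 = True.
In (y5 OR NOT y1), NOT y1 is now false; y5 must hold, so y5 = True.
In (NOT y5 OR NOT y2), NOT y5 is now false; NOT y2 must hold, so y2 = False.
(NOT y3 OR y2): since y2 = False, the clause reduces to (NOT y3). y3 = False.
(y3 OR y4) with y3 = False leaves only y4, so y4 = True.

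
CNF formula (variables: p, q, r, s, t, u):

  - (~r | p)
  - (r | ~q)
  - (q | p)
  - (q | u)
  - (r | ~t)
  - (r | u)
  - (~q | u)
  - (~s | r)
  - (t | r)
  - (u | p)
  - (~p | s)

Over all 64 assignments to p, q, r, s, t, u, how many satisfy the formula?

4

Satisfying assignments:
  p=1 q=0 r=1 s=1 t=0 u=1
  p=1 q=0 r=1 s=1 t=1 u=1
  p=1 q=1 r=1 s=1 t=0 u=1
  p=1 q=1 r=1 s=1 t=1 u=1
Count: 4.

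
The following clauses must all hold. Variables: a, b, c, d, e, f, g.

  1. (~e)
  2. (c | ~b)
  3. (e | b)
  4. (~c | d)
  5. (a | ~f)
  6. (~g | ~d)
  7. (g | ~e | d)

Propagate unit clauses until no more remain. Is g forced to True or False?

False

Unit clause (~e) sets e = False.
(e | b): since e = False, the clause reduces to (b). b = True.
From (~b | c) and b = True: c = True.
In (~c | d), ~c is now false; d must hold, so d = True.
In (~d | ~g), ~d is now false; ~g must hold, so g = False.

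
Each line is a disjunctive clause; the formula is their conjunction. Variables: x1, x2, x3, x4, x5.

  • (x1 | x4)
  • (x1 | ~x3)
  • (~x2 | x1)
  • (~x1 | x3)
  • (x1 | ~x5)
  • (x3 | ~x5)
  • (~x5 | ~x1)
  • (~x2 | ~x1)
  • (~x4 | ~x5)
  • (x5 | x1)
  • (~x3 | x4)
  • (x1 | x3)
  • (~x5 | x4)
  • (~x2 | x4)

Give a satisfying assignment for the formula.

x1=T, x2=F, x3=T, x4=T, x5=F

Check each clause:
  1. (x4 | x1) — x1 is true.
  2. (~x3 | x1) — x1 is true.
  3. (x1 | ~x2) — x1 is true.
  4. (x3 | ~x1) — x3 is true.
  5. (x1 | ~x5) — x1 is true.
  6. (~x5 | x3) — x3 is true.
  7. (~x5 | ~x1) — ~x5 is true.
  8. (~x1 | ~x2) — ~x2 is true.
  9. (~x5 | ~x4) — ~x5 is true.
  10. (x1 | x5) — x1 is true.
  11. (x4 | ~x3) — x4 is true.
  12. (x3 | x1) — x1 is true.
  13. (~x5 | x4) — ~x5 is true.
  14. (x4 | ~x2) — x4 is true.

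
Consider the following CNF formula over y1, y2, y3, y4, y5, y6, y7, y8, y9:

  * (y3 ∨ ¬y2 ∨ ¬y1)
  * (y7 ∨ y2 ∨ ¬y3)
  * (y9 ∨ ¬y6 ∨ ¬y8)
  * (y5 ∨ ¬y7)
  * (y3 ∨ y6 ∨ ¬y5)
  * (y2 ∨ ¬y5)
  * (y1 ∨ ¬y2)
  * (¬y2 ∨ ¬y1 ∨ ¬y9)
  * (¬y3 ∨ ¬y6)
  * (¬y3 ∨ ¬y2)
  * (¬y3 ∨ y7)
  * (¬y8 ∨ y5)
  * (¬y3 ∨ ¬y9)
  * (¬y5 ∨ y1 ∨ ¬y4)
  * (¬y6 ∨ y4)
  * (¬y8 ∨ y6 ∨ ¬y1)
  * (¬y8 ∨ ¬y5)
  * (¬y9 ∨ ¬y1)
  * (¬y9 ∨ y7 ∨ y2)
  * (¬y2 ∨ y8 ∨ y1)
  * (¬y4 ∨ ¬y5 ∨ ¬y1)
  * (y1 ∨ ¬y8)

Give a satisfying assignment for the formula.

y1=0, y2=0, y3=0, y4=0, y5=0, y6=0, y7=0, y8=0, y9=0

Branch on y1: take y1 = False.
  then y2 is forced to False.
  then y5 is forced to False.
  then y7 is forced to False.
  then y3 is forced to False.
  then y8 is forced to False.
  then y9 is forced to False.
Set y4 = False and propagate.
  then y6 is forced to False.
Check each clause:
  1. (¬y1 ∨ y3 ∨ ¬y2) — ¬y1 is true.
  2. (y2 ∨ y7 ∨ ¬y3) — ¬y3 is true.
  3. (¬y6 ∨ y9 ∨ ¬y8) — ¬y8 is true.
  4. (y5 ∨ ¬y7) — ¬y7 is true.
  5. (y6 ∨ y3 ∨ ¬y5) — ¬y5 is true.
  6. (¬y5 ∨ y2) — ¬y5 is true.
  7. (¬y2 ∨ y1) — ¬y2 is true.
  8. (¬y9 ∨ ¬y2 ∨ ¬y1) — ¬y2 is true.
  9. (¬y3 ∨ ¬y6) — ¬y6 is true.
  10. (¬y3 ∨ ¬y2) — ¬y3 is true.
  11. (y7 ∨ ¬y3) — ¬y3 is true.
  12. (y5 ∨ ¬y8) — ¬y8 is true.
  13. (¬y3 ∨ ¬y9) — ¬y3 is true.
  14. (y1 ∨ ¬y4 ∨ ¬y5) — ¬y5 is true.
  15. (y4 ∨ ¬y6) — ¬y6 is true.
  16. (¬y1 ∨ y6 ∨ ¬y8) — ¬y8 is true.
  17. (¬y5 ∨ ¬y8) — ¬y8 is true.
  18. (¬y9 ∨ ¬y1) — ¬y1 is true.
  19. (y2 ∨ ¬y9 ∨ y7) — ¬y9 is true.
  20. (¬y2 ∨ y1 ∨ y8) — ¬y2 is true.
  21. (¬y1 ∨ ¬y5 ∨ ¬y4) — ¬y5 is true.
  22. (y1 ∨ ¬y8) — ¬y8 is true.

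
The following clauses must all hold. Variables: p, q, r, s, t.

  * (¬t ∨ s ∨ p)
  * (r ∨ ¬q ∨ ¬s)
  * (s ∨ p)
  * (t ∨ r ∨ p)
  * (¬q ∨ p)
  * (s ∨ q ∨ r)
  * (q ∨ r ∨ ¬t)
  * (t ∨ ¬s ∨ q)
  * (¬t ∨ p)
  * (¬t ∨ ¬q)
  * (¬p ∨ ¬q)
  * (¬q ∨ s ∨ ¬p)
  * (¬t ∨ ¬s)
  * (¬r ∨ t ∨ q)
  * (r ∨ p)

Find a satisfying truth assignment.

p = T, q = F, r = T, s = F, t = T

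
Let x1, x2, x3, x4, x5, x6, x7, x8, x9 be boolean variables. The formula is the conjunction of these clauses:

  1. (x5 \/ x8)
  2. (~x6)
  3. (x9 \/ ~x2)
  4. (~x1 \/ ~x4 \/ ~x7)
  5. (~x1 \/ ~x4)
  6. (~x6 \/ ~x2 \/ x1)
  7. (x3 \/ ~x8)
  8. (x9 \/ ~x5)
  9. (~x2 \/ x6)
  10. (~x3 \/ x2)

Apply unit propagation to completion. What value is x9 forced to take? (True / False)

(~x6) stands alone — x6 = False.
(x6 \/ ~x2): since x6 = False, the clause reduces to (~x2). x2 = False.
In (x2 \/ ~x3), x2 is now false; ~x3 must hold, so x3 = False.
From (x3 \/ ~x8) and x3 = False: x8 = False.
From (x8 \/ x5) and x8 = False: x5 = True.
(~x5 \/ x9) with x5 = True leaves only x9, so x9 = True.

True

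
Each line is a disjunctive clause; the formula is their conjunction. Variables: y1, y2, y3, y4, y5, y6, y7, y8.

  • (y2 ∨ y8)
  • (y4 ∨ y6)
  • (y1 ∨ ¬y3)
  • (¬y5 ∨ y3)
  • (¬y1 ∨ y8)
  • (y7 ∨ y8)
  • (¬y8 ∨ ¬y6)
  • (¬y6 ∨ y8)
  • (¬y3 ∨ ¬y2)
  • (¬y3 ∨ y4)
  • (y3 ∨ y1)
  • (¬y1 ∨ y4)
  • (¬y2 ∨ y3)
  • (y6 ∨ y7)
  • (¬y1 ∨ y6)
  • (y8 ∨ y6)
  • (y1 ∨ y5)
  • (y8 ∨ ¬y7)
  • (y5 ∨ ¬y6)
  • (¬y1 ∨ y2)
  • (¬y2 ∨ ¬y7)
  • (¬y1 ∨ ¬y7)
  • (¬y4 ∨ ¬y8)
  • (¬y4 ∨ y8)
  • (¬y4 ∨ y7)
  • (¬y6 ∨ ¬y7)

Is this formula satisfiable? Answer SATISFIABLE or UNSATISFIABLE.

UNSATISFIABLE

y8 = True:
  propagation gives y6=False, y4=True; an empty clause results — contradiction.
y8 = False:
  propagation gives y2=True, y1=False, y3=False; an empty clause results — contradiction.
Every branch closes, so no satisfying assignment exists.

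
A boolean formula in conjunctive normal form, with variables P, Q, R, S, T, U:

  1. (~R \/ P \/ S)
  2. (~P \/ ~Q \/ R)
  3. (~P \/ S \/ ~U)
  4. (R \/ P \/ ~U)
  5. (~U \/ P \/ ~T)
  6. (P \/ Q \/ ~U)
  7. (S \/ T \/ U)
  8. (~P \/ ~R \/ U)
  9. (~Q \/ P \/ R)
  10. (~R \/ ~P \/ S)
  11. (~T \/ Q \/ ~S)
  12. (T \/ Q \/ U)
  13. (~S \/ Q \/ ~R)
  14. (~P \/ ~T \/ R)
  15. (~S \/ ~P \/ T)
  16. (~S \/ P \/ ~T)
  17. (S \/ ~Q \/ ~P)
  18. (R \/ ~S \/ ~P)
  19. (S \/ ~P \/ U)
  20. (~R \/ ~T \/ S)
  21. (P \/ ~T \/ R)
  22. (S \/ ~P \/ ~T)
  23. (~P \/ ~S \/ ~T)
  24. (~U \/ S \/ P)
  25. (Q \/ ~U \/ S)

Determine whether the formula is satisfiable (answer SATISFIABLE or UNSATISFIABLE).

SATISFIABLE

Set P = False and propagate.
Branch on Q: take Q = True.
  then R is forced to True.
  then S is forced to True.
  then T is forced to False.
U is now unconstrained; take U = False.
So P = F  Q = T  R = T  S = T  T = F  U = F is a satisfying assignment.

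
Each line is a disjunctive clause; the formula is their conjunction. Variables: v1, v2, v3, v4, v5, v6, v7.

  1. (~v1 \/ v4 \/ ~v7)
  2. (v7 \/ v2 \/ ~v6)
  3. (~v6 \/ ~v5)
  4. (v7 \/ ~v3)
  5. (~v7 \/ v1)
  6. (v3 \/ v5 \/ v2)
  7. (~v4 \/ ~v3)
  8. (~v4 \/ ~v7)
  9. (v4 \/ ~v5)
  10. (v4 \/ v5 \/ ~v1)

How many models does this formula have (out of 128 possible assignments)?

10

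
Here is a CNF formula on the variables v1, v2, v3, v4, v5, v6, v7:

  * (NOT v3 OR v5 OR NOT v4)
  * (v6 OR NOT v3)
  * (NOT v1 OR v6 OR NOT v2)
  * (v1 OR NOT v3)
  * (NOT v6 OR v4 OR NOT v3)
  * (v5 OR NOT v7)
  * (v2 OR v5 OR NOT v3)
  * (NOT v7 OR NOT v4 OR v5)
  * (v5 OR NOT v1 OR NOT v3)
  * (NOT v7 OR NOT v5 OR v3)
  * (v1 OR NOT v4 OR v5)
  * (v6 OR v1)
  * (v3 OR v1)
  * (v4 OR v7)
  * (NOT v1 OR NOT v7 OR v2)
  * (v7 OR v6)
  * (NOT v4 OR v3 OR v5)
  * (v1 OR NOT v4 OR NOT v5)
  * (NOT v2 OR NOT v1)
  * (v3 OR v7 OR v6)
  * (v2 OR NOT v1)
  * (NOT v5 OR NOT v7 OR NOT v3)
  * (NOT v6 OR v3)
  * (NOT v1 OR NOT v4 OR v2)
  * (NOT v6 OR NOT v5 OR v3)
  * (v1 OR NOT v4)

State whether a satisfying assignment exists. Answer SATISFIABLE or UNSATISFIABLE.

UNSATISFIABLE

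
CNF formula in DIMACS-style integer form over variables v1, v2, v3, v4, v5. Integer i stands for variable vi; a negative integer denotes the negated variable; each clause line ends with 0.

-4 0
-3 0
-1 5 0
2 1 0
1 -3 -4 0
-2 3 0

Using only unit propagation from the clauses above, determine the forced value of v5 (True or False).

True

(~v4) stands alone — v4 = False.
(~v3) stands alone — v3 = False.
(v3 \/ ~v2) with v3 = False leaves only ~v2, so v2 = False.
(v2 \/ v1) with v2 = False leaves only v1, so v1 = True.
(v5 \/ ~v1): since v1 = True, the clause reduces to (v5). v5 = True.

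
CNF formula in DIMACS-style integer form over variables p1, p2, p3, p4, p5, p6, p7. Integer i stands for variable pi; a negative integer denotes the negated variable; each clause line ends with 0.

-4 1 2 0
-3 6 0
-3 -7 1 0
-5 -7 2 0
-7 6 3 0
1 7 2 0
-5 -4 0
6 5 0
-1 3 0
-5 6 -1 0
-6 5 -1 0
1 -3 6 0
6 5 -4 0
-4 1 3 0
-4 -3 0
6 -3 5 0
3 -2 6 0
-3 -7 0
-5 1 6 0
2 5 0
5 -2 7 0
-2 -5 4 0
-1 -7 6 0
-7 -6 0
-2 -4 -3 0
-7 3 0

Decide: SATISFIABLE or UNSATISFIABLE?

Branch on p1: take p1 = True.
  then p3 is forced to True.
  then p6 is forced to True.
  then p5 is forced to True.
  then p4 is forced to False.
  then p7 is forced to False.
  then p2 is forced to False.
So p1=T, p2=F, p3=T, p4=F, p5=T, p6=T, p7=F is a satisfying assignment.

SATISFIABLE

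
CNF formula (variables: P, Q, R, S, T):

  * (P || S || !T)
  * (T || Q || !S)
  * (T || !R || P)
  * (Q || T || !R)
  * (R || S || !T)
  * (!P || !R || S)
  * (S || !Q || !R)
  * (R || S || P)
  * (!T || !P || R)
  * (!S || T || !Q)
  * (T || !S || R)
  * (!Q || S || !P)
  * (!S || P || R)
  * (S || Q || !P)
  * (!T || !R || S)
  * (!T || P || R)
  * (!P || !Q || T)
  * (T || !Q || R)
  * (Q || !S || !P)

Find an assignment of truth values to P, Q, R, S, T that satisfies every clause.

P=True, Q=True, R=True, S=True, T=True

Branch on P: take P = True.
Set Q = True and propagate.
  then S is forced to True.
  then T is forced to True.
  then R is forced to True.
Every clause has at least one true literal under this assignment.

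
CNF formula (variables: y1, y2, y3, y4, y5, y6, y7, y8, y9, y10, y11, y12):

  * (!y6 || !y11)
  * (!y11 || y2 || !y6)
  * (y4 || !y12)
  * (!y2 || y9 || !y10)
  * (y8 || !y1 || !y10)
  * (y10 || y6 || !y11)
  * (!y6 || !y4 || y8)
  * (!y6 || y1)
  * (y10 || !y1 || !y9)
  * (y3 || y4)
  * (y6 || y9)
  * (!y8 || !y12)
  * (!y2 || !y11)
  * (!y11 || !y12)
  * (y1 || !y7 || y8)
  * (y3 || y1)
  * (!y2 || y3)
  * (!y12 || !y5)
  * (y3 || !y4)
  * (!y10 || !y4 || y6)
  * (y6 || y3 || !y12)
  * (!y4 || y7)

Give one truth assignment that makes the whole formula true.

y1=1, y2=1, y3=1, y4=0, y5=0, y6=1, y7=0, y8=1, y9=0, y10=0, y11=0, y12=0

y3 occurs only positively in the remaining clauses — set y3 = True.
Pure literal: y5 appears only negated; assign y5 = False.
Try y1 = True.
Set y2 = True and propagate.
  then y11 is forced to False.
The remaining clauses are satisfied by y4 = False, y6 = True, y7 = False, y8 = True, y9 = False, y10 = False, y12 = False.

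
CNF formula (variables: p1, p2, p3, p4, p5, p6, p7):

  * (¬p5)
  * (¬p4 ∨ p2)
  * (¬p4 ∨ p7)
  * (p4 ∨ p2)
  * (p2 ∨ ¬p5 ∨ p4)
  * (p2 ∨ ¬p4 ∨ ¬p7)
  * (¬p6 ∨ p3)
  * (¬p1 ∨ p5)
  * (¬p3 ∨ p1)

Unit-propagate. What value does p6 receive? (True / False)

False

(¬p5) is a unit clause: p5 = False.
In (p5 ∨ ¬p1), p5 is now false; ¬p1 must hold, so p1 = False.
(¬p3 ∨ p1): since p1 = False, the clause reduces to (¬p3). p3 = False.
From (p3 ∨ ¬p6) and p3 = False: p6 = False.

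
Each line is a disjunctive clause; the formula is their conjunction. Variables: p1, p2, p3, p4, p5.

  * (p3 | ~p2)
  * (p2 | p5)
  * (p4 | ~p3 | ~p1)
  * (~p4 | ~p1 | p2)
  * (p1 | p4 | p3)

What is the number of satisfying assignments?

10

Case analysis on p1 and p2:
  p1=1, p2=1: remaining (p3,p4,p5) ∈ {(1,1,0); (1,1,1)} — 2.
  p1=1, p2=0: remaining (p3,p4,p5) ∈ {(0,0,1)} — 1.
  p1=0, p2=1: remaining (p3,p4,p5) ∈ {(1,0,0); (1,0,1); (1,1,0); (1,1,1)} — 4.
  p1=0, p2=0: remaining (p3,p4,p5) ∈ {(0,1,1); (1,0,1); (1,1,1)} — 3.
Total: 2 + 1 + 4 + 3 = 10.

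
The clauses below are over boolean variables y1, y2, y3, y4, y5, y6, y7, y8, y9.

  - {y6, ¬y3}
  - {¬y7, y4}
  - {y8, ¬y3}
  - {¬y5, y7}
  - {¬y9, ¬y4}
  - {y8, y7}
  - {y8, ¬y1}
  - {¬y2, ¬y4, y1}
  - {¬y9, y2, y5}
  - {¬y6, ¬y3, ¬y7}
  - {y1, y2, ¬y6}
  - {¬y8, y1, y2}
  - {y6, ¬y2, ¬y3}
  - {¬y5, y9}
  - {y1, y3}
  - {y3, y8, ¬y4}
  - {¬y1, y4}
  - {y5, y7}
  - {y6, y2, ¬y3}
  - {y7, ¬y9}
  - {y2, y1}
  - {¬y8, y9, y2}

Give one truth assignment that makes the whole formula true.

Set y1 = True and propagate.
  then y8 is forced to True.
  then y4 is forced to True.
  then y9 is forced to False.
  then y5 is forced to False.
  then y7 is forced to True.
  then y2 is forced to True.
Set y3 = False and propagate.
y6 is now unconstrained; take y6 = True.

y1 = T  y2 = T  y3 = F  y4 = T  y5 = F  y6 = T  y7 = T  y8 = T  y9 = F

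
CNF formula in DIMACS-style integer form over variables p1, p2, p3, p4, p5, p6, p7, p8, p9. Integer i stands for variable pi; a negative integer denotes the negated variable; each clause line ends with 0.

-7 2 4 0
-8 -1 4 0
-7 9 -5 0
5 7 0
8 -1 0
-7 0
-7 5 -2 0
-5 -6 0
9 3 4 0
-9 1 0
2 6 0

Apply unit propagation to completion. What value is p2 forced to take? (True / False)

Unit clause (NOT p7) sets p7 = False.
From (p7 OR p5) and p7 = False: p5 = True.
From (NOT p5 OR NOT p6) and p5 = True: p6 = False.
(p2 OR p6): since p6 = False, the clause reduces to (p2). p2 = True.

True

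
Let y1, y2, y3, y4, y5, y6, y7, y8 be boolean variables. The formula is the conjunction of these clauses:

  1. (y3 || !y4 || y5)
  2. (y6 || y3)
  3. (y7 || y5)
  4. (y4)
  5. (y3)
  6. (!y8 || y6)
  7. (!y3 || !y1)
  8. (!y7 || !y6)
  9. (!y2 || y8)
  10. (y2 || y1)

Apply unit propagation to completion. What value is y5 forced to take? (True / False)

True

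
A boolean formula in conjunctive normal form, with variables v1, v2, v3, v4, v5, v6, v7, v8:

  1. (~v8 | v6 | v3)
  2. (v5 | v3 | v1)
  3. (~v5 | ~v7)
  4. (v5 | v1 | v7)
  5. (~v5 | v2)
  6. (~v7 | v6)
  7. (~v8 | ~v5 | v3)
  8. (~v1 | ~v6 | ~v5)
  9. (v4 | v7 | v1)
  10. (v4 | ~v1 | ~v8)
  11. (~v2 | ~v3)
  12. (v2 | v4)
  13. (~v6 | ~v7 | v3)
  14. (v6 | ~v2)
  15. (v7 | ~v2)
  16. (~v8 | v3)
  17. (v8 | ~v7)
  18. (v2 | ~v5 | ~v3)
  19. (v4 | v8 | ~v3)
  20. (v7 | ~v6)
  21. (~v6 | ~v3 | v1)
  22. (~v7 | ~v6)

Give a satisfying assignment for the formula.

v1 = T, v2 = F, v3 = T, v4 = T, v5 = F, v6 = F, v7 = F, v8 = F

v4 occurs only positively in the remaining clauses — set v4 = True.
Try v1 = True.
Try v2 = False.
  then v5 is forced to False.
For the remaining variables, v3 = True, v6 = False, v7 = False, v8 = False works.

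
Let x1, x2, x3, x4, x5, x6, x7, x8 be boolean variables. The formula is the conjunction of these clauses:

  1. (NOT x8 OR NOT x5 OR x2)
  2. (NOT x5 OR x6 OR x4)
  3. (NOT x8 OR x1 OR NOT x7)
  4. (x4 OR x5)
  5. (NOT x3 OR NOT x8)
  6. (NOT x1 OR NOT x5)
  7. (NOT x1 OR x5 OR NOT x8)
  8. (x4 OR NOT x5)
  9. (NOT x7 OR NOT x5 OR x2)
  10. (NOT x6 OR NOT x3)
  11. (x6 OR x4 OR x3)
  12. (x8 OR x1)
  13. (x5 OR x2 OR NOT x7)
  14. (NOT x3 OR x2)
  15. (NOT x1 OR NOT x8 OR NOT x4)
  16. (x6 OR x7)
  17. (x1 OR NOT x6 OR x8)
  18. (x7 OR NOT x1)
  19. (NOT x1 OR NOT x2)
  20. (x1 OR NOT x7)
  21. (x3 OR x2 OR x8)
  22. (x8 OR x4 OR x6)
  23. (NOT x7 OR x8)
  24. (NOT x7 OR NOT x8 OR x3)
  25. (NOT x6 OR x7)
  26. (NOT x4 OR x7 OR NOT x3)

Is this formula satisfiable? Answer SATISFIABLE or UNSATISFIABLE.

x8 = True:
  propagation gives x3=False, x7=False, x6=True; an empty clause results — contradiction.
x8 = False:
  propagation gives x1=True, x5=False, x4=True, x7=True; an empty clause results — contradiction.
Every branch closes, so no satisfying assignment exists.

UNSATISFIABLE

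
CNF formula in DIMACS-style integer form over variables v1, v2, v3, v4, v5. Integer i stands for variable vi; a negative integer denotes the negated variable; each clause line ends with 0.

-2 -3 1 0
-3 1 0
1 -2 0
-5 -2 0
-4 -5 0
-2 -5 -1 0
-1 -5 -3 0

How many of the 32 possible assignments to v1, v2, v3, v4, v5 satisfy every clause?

12

Case analysis on v1 and v2:
  v1=T, v2=T: remaining (v3,v4,v5) ∈ {(F,F,F); (F,T,F); (T,F,F); (T,T,F)} — 4.
  v1=T, v2=F: 5 of the 8 assignments to (v3,v4,v5) work.
  v1=F, v2=T: a clause becomes empty — 0.
  v1=F, v2=F: remaining (v3,v4,v5) ∈ {(F,F,F); (F,F,T); (F,T,F)} — 3.
Total: 4 + 5 + 0 + 3 = 12.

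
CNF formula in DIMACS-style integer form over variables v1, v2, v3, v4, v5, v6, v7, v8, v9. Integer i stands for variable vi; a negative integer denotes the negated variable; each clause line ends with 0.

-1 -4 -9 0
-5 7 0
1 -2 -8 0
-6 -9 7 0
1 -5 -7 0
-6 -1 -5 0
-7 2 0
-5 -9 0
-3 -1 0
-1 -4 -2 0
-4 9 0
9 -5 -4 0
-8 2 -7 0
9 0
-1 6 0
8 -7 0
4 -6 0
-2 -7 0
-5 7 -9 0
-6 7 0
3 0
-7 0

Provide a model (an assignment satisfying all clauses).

The clause (v9) is unit: v9 must be True.
The clause (¬v5) is unit: v5 must be False.
The clause (v3) is unit: v3 must be True.
The clause (¬v1) is unit: v1 must be False.
(¬v7) is a unit clause, so v7 = False.
The clause (¬v6) is unit: v6 must be False.
v8 occurs only negated in the remaining clauses — set v8 = False.
v2, v4 are now unconstrained; take v2 = True, v4 = True.
Check each clause:
  1. {¬v1, ¬v9, ¬v4} — ¬v1 is true.
  2. {v7, ¬v5} — ¬v5 is true.
  3. {¬v2, v1, ¬v8} — ¬v8 is true.
  4. {¬v9, ¬v6, v7} — ¬v6 is true.
  5. {¬v7, ¬v5, v1} — ¬v5 is true.
  6. {¬v6, ¬v5, ¬v1} — ¬v6 is true.
  7. {v2, ¬v7} — ¬v7 is true.
  8. {¬v9, ¬v5} — ¬v5 is true.
  9. {¬v1, ¬v3} — ¬v1 is true.
  10. {¬v4, ¬v2, ¬v1} — ¬v1 is true.
  11. {¬v4, v9} — v9 is true.
  12. {¬v5, ¬v4, v9} — v9 is true.
  13. {¬v8, v2, ¬v7} — ¬v8 is true.
  14. {v9} — v9 is true.
  15. {v6, ¬v1} — ¬v1 is true.
  16. {¬v7, v8} — ¬v7 is true.
  17. {¬v6, v4} — ¬v6 is true.
  18. {¬v7, ¬v2} — ¬v7 is true.
  19. {¬v9, v7, ¬v5} — ¬v5 is true.
  20. {¬v6, v7} — ¬v6 is true.
  21. {v3} — v3 is true.
  22. {¬v7} — ¬v7 is true.

v1=False, v2=True, v3=True, v4=True, v5=False, v6=False, v7=False, v8=False, v9=True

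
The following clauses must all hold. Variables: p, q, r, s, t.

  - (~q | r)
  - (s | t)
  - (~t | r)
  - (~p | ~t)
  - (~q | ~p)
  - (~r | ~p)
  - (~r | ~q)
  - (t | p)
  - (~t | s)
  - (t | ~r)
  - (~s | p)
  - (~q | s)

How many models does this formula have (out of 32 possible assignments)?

1

Satisfying assignments:
  p=T q=F r=F s=T t=F
Count: 1.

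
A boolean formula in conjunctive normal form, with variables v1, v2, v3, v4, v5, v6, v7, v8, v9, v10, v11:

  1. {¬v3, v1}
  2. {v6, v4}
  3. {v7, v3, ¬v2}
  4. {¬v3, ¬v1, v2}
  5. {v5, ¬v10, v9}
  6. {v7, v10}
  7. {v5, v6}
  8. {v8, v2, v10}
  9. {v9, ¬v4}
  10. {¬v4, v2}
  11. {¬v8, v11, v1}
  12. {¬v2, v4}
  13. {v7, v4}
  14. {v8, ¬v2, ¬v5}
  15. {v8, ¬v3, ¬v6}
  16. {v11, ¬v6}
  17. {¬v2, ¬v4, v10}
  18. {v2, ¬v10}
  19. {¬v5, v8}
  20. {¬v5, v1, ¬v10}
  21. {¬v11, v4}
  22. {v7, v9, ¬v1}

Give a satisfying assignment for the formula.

v1=True, v2=True, v3=True, v4=True, v5=True, v6=False, v7=False, v8=True, v9=True, v10=True, v11=True

Check each clause:
  1. {v1, ¬v3} — v1 is true.
  2. {v4, v6} — v4 is true.
  3. {v7, v3, ¬v2} — v3 is true.
  4. {¬v3, v2, ¬v1} — v2 is true.
  5. {v9, ¬v10, v5} — v9 is true.
  6. {v10, v7} — v10 is true.
  7. {v5, v6} — v5 is true.
  8. {v10, v2, v8} — v8 is true.
  9. {v9, ¬v4} — v9 is true.
  10. {¬v4, v2} — v2 is true.
  11. {¬v8, v11, v1} — v1 is true.
  12. {¬v2, v4} — v4 is true.
  13. {v4, v7} — v4 is true.
  14. {¬v5, v8, ¬v2} — v8 is true.
  15. {¬v3, ¬v6, v8} — v8 is true.
  16. {v11, ¬v6} — ¬v6 is true.
  17. {¬v4, v10, ¬v2} — v10 is true.
  18. {v2, ¬v10} — v2 is true.
  19. {¬v5, v8} — v8 is true.
  20. {v1, ¬v10, ¬v5} — v1 is true.
  21. {¬v11, v4} — v4 is true.
  22. {v7, ¬v1, v9} — v9 is true.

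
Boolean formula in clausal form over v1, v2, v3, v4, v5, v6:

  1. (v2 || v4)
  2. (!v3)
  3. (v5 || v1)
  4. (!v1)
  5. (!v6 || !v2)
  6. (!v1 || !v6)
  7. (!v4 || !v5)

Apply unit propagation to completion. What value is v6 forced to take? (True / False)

(!v3) stands alone — v3 = False.
Unit clause (!v1) sets v1 = False.
In (v5 || v1), v1 is now false; v5 must hold, so v5 = True.
(!v4 || !v5): since v5 = True, the clause reduces to (!v4). v4 = False.
(v2 || v4) with v4 = False leaves only v2, so v2 = True.
In (!v6 || !v2), !v2 is now false; !v6 must hold, so v6 = False.

False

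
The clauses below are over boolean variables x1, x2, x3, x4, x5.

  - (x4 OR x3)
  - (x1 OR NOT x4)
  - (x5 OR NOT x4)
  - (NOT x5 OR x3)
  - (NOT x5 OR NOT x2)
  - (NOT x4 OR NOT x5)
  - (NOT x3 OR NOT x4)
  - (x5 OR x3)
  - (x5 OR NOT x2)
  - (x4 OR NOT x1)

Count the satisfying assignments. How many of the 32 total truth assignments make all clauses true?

2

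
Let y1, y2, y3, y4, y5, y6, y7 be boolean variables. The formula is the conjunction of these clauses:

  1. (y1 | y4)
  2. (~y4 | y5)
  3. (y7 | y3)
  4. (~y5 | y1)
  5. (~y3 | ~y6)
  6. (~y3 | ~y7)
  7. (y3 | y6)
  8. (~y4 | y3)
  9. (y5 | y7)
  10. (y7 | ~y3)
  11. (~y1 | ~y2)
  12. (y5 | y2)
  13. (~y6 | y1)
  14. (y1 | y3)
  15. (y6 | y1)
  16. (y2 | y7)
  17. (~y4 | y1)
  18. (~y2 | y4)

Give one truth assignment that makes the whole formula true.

y1 = T, y2 = F, y3 = F, y4 = F, y5 = T, y6 = T, y7 = T

Try y1 = True.
  then y2 is forced to False.
  then y5 is forced to True.
  then y7 is forced to True.
  then y3 is forced to False.
  then y6 is forced to True.
  then y4 is forced to False.
Every clause has at least one true literal under this assignment.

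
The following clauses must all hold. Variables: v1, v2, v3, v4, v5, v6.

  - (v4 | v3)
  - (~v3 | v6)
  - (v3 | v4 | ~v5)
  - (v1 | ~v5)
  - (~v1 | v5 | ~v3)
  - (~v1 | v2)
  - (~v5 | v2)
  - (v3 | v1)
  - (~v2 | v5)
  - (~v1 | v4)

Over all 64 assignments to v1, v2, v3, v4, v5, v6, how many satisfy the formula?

The models are:
  v1=0 v2=0 v3=1 v4=0 v5=0 v6=1
  v1=0 v2=0 v3=1 v4=1 v5=0 v6=1
  v1=1 v2=1 v3=0 v4=1 v5=1 v6=0
  v1=1 v2=1 v3=0 v4=1 v5=1 v6=1
  v1=1 v2=1 v3=1 v4=1 v5=1 v6=1
Count: 5.

5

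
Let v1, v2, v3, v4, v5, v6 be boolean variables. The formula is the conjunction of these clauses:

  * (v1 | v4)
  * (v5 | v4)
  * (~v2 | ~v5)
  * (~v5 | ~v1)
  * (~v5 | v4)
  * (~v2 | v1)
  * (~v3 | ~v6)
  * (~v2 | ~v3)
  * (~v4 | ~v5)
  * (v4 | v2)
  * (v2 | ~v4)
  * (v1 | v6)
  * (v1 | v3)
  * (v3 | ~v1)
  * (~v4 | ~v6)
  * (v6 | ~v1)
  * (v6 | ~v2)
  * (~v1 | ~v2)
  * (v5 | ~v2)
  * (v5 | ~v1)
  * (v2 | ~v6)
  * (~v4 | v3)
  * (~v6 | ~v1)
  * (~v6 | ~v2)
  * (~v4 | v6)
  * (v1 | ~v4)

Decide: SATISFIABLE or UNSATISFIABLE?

v1 = True:
  propagation gives v5=False; an empty clause results — contradiction.
v1 = False:
  propagation gives v4=True; an empty clause results — contradiction.
Every branch closes, so no satisfying assignment exists.

UNSATISFIABLE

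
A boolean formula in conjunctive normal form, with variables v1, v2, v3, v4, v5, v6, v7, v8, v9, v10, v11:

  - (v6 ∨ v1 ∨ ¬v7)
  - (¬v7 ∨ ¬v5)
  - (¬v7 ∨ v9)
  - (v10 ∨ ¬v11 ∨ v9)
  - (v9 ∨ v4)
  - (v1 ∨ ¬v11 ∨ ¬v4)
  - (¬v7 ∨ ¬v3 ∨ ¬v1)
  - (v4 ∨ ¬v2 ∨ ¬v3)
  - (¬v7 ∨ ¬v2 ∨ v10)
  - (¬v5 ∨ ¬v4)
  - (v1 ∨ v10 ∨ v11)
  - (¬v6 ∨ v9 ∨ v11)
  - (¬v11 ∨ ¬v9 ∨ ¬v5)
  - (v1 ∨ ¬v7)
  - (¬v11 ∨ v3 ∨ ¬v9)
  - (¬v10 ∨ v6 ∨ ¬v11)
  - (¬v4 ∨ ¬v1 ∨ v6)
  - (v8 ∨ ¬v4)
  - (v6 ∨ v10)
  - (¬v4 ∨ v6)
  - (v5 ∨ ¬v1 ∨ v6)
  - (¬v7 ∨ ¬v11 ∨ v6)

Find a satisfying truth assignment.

v2 occurs only negated in the remaining clauses — set v2 = False.
Branch on v1: take v1 = True.
The remaining clauses are satisfied by v3 = False, v4 = False, v5 = False, v6 = True, v7 = True, v8 = False, v9 = True, v10 = False, v11 = False.
Every clause has at least one true literal under this assignment.

v1 = T, v2 = F, v3 = F, v4 = F, v5 = F, v6 = T, v7 = T, v8 = F, v9 = T, v10 = F, v11 = F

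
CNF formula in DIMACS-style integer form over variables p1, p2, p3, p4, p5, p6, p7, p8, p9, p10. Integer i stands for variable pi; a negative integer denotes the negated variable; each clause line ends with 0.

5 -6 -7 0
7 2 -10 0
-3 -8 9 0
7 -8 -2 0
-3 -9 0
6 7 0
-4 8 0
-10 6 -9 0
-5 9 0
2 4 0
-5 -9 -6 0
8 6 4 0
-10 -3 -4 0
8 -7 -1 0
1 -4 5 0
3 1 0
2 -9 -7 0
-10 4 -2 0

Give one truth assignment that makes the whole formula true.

p1=T, p2=T, p3=F, p4=T, p5=F, p6=F, p7=T, p8=T, p9=T, p10=F

Check each clause:
  1. {¬p6, ¬p7, p5} — ¬p6 is true.
  2. {¬p10, p2, p7} — p2 is true.
  3. {¬p8, p9, ¬p3} — p9 is true.
  4. {¬p2, ¬p8, p7} — p7 is true.
  5. {¬p9, ¬p3} — ¬p3 is true.
  6. {p6, p7} — p7 is true.
  7. {¬p4, p8} — p8 is true.
  8. {¬p9, p6, ¬p10} — ¬p10 is true.
  9. {¬p5, p9} — p9 is true.
  10. {p2, p4} — p2 is true.
  11. {¬p6, ¬p5, ¬p9} — ¬p6 is true.
  12. {p4, p6, p8} — p8 is true.
  13. {¬p10, ¬p3, ¬p4} — ¬p3 is true.
  14. {p8, ¬p7, ¬p1} — p8 is true.
  15. {p1, ¬p4, p5} — p1 is true.
  16. {p3, p1} — p1 is true.
  17. {¬p7, p2, ¬p9} — p2 is true.
  18. {p4, ¬p10, ¬p2} — p4 is true.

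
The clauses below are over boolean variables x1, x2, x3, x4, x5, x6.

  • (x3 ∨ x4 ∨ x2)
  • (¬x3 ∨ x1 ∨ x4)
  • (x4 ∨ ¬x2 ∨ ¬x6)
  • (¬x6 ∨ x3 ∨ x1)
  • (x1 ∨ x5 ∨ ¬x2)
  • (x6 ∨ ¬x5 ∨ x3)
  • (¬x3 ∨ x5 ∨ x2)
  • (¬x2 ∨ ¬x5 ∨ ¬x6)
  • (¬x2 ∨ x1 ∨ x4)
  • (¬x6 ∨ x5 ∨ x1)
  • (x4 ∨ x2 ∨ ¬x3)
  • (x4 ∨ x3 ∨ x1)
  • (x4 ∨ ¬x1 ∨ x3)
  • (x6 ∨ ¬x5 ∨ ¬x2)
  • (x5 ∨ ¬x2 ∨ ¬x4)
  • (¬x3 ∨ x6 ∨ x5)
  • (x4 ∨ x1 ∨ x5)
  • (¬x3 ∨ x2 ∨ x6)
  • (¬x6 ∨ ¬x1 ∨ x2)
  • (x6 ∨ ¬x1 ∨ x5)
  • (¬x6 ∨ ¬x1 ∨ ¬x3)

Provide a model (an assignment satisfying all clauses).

x1=False, x2=False, x3=True, x4=True, x5=True, x6=True

Branch on x1: take x1 = False.
Branch on x2: take x2 = False.
Set x3 = True and propagate.
  then x4 is forced to True.
  then x5 is forced to True.
  then x6 is forced to True.
Every clause has at least one true literal under this assignment.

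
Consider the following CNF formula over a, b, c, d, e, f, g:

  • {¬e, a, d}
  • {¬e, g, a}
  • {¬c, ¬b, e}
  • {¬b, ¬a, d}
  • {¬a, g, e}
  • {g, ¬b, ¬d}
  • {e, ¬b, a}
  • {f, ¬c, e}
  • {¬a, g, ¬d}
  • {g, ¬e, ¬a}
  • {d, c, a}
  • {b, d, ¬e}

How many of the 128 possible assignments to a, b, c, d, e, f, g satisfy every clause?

32

Case analysis on a and e:
  a=1, e=1: forces d=1; g=1; b, c, f free → 2^3 = 8.
  a=1, e=0: 8 of the 32 assignments to (b,c,d,f,g) work.
  a=0, e=1: forces d=1; g=1; b, c, f free → 2^3 = 8.
  a=0, e=0: g free; 4 ways for (b,c,d,f) × 2^1 = 8.
Total: 8 + 8 + 8 + 8 = 32.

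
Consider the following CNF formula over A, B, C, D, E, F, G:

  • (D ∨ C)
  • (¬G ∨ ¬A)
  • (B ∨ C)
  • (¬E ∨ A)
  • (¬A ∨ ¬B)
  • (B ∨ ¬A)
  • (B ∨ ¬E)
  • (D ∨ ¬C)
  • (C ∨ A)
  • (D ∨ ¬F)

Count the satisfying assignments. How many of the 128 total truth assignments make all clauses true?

8

Split on A, then B.
  A=1, B=1: a clause becomes empty — 0.
  A=1, B=0: a clause becomes empty — 0.
  A=0, B=1: remaining (C,D,E,F,G) ∈ {(1,1,0,0,0); (1,1,0,0,1); (1,1,0,1,0); (1,1,0,1,1)} — 4.
  A=0, B=0: remaining (C,D,E,F,G) ∈ {(1,1,0,0,0); (1,1,0,0,1); (1,1,0,1,0); (1,1,0,1,1)} — 4.
Total: 0 + 0 + 4 + 4 = 8.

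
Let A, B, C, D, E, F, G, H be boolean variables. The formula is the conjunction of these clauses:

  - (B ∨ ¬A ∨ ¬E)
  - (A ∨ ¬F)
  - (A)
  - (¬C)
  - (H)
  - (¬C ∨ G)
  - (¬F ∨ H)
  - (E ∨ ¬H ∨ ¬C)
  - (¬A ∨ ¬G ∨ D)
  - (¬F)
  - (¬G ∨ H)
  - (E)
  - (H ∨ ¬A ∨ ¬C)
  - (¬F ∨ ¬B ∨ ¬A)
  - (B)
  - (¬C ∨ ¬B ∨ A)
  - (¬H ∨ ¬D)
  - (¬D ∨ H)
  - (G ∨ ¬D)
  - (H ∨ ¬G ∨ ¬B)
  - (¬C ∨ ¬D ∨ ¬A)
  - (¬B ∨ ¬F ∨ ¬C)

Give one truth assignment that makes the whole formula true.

A=T, B=T, C=F, D=F, E=T, F=F, G=F, H=T

Unit propagation: (A) forces A = True.
The clause (¬C) is unit: C must be False.
The clause (H) is unit: H must be True.
The clause (¬F) is unit: F must be False.
(E) is a unit clause, so E = True.
(B) is a unit clause, so B = True.
(¬D) is a unit clause, so D = False.
The clause (¬G) is unit: G must be False.
Every clause has at least one true literal under this assignment.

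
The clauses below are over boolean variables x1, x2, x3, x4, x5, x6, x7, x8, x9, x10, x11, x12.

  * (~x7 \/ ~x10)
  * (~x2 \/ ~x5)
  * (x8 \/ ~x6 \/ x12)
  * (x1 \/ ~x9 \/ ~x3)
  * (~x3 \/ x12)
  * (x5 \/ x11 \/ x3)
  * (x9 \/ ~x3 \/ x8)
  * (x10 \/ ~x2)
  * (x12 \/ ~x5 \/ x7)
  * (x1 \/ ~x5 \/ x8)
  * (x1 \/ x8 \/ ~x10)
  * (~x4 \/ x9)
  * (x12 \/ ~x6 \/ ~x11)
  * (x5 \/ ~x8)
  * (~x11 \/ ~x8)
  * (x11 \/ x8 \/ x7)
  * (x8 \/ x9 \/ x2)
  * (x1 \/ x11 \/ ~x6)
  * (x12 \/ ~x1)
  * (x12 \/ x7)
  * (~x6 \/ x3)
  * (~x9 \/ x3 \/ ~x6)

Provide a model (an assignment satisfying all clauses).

x1 = True, x2 = False, x3 = False, x4 = True, x5 = False, x6 = False, x7 = False, x8 = False, x9 = True, x10 = False, x11 = True, x12 = True

Check each clause:
  1. (~x7 \/ ~x10) — ~x7 is true.
  2. (~x5 \/ ~x2) — ~x5 is true.
  3. (x12 \/ ~x6 \/ x8) — ~x6 is true.
  4. (~x3 \/ x1 \/ ~x9) — x1 is true.
  5. (~x3 \/ x12) — x12 is true.
  6. (x3 \/ x5 \/ x11) — x11 is true.
  7. (x8 \/ x9 \/ ~x3) — x9 is true.
  8. (~x2 \/ x10) — ~x2 is true.
  9. (~x5 \/ x7 \/ x12) — ~x5 is true.
  10. (x8 \/ ~x5 \/ x1) — x1 is true.
  11. (x8 \/ x1 \/ ~x10) — x1 is true.
  12. (x9 \/ ~x4) — x9 is true.
  13. (~x11 \/ ~x6 \/ x12) — ~x6 is true.
  14. (x5 \/ ~x8) — ~x8 is true.
  15. (~x11 \/ ~x8) — ~x8 is true.
  16. (x8 \/ x7 \/ x11) — x11 is true.
  17. (x8 \/ x2 \/ x9) — x9 is true.
  18. (x1 \/ ~x6 \/ x11) — x1 is true.
  19. (~x1 \/ x12) — x12 is true.
  20. (x12 \/ x7) — x12 is true.
  21. (x3 \/ ~x6) — ~x6 is true.
  22. (x3 \/ ~x9 \/ ~x6) — ~x6 is true.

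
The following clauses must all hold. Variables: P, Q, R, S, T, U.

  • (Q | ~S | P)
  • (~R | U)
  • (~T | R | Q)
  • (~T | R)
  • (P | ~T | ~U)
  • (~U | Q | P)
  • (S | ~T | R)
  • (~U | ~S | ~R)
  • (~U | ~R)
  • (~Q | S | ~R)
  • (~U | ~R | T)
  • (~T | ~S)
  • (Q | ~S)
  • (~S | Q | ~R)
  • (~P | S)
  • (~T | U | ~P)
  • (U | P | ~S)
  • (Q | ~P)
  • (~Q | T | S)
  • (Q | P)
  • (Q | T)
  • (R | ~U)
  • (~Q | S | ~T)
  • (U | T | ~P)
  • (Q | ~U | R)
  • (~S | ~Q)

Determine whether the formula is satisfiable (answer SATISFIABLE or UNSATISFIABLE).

Q = True:
  propagation gives S=False, R=False, T=False; an empty clause results — contradiction.
Q = False:
  propagation gives S=False, P=False; an empty clause results — contradiction.
Every branch closes, so no satisfying assignment exists.

UNSATISFIABLE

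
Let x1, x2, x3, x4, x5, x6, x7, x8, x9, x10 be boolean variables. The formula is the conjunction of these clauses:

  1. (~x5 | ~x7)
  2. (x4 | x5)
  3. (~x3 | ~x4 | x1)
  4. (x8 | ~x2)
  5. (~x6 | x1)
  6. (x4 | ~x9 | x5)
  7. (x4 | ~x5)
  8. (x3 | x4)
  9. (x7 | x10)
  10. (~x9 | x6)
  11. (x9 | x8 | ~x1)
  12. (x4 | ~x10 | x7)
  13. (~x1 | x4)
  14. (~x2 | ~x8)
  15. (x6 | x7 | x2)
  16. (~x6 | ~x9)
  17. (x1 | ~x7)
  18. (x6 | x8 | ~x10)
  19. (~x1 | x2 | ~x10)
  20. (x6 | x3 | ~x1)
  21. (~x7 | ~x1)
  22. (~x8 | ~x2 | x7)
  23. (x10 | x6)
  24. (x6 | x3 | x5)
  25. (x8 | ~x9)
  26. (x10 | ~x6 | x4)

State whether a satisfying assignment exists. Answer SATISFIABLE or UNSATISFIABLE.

UNSATISFIABLE

x6 = True:
  propagation gives x1=True, x4=True, x9=False, x8=True; an empty clause results — contradiction.
x6 = False:
  propagation gives x9=False, x10=True, x8=True, x2=False; an empty clause results — contradiction.
Every branch closes, so no satisfying assignment exists.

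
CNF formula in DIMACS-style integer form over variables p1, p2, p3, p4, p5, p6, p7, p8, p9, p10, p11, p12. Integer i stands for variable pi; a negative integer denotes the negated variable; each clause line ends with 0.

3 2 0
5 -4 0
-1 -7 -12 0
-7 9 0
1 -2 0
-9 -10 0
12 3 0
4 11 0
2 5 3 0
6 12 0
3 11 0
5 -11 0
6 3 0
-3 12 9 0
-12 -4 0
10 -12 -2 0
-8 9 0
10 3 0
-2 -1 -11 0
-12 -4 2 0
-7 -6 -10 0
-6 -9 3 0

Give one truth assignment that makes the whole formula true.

p1=T  p2=F  p3=T  p4=F  p5=T  p6=F  p7=F  p8=F  p9=F  p10=T  p11=T  p12=T

Pure literal: p5 appears only positively; assign p5 = True.
Pure literal: p7 appears only negated; assign p7 = False.
Try p1 = True.
Set p2 = False and propagate.
  then p3 is forced to True.
The remaining clauses are satisfied by p4 = False, p6 = False, p8 = False, p9 = False, p10 = True, p11 = True, p12 = True.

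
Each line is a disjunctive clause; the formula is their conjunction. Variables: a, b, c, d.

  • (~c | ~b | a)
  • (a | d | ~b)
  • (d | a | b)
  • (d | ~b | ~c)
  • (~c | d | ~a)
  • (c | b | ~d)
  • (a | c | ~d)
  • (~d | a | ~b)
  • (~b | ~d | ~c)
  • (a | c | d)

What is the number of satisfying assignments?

5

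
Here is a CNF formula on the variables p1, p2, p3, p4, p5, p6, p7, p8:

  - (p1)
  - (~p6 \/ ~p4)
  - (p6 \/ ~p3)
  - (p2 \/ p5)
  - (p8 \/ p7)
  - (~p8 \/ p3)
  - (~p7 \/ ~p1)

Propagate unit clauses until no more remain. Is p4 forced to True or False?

False

(p1) stands alone — p1 = True.
In (~p7 \/ ~p1), ~p1 is now false; ~p7 must hold, so p7 = False.
(p8 \/ p7): since p7 = False, the clause reduces to (p8). p8 = True.
In (~p8 \/ p3), ~p8 is now false; p3 must hold, so p3 = True.
From (~p3 \/ p6) and p3 = True: p6 = True.
(~p4 \/ ~p6) with p6 = True leaves only ~p4, so p4 = False.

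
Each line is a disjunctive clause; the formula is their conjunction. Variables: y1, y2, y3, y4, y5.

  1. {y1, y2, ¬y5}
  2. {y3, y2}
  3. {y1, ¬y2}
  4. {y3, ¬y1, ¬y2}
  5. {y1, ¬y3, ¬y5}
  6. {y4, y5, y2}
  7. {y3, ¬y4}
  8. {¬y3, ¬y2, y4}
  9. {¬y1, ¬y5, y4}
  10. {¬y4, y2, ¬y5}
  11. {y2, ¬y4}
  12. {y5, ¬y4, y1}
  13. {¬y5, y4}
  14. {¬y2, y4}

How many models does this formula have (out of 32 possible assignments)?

2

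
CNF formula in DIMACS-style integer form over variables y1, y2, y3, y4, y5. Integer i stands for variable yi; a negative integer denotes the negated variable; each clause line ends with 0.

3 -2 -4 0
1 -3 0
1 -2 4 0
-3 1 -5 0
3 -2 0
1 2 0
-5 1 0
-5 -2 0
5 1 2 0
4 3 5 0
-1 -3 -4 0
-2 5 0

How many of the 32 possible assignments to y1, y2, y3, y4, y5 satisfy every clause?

The models are:
  y1=1 y2=0 y3=0 y4=0 y5=1
  y1=1 y2=0 y3=0 y4=1 y5=0
  y1=1 y2=0 y3=0 y4=1 y5=1
  y1=1 y2=0 y3=1 y4=0 y5=0
  y1=1 y2=0 y3=1 y4=0 y5=1
Count: 5.

5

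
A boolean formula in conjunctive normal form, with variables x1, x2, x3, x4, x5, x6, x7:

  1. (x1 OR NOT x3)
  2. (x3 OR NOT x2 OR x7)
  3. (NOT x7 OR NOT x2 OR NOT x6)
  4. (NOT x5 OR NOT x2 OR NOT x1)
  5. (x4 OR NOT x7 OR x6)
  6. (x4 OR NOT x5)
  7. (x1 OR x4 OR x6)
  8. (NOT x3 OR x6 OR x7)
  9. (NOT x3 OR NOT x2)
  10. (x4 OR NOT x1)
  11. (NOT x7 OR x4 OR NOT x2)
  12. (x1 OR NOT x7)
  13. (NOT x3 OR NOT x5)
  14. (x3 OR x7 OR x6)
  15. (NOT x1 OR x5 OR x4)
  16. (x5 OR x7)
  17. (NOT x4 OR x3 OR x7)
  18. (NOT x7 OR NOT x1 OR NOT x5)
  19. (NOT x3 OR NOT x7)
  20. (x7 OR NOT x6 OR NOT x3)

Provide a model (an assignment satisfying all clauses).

Pure literal: x2 appears only negated; assign x2 = False.
Try x1 = True.
  then x4 is forced to True.
Set x3 = False and propagate.
  then x7 is forced to True.
  then x5 is forced to False.
x6 is now unconstrained; take x6 = False.

x1=T  x2=F  x3=F  x4=T  x5=F  x6=F  x7=T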